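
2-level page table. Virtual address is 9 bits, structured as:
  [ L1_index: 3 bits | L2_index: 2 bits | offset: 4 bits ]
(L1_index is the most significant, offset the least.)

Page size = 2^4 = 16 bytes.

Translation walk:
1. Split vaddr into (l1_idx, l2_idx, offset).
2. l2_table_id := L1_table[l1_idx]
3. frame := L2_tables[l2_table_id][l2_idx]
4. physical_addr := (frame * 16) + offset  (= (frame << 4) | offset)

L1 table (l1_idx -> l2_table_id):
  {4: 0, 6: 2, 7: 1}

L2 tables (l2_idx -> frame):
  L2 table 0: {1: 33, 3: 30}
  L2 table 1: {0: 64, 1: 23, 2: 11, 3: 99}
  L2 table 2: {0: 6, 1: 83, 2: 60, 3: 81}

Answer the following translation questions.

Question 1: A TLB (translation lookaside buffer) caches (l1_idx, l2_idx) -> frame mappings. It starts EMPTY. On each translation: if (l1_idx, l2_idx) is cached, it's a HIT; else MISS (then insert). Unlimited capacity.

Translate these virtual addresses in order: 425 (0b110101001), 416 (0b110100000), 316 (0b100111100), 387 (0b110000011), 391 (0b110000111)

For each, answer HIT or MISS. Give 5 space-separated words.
vaddr=425: (6,2) not in TLB -> MISS, insert
vaddr=416: (6,2) in TLB -> HIT
vaddr=316: (4,3) not in TLB -> MISS, insert
vaddr=387: (6,0) not in TLB -> MISS, insert
vaddr=391: (6,0) in TLB -> HIT

Answer: MISS HIT MISS MISS HIT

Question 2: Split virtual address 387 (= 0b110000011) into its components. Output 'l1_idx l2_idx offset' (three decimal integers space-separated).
vaddr = 387 = 0b110000011
  top 3 bits -> l1_idx = 6
  next 2 bits -> l2_idx = 0
  bottom 4 bits -> offset = 3

Answer: 6 0 3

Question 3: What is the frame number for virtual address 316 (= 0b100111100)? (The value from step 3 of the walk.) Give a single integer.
Answer: 30

Derivation:
vaddr = 316: l1_idx=4, l2_idx=3
L1[4] = 0; L2[0][3] = 30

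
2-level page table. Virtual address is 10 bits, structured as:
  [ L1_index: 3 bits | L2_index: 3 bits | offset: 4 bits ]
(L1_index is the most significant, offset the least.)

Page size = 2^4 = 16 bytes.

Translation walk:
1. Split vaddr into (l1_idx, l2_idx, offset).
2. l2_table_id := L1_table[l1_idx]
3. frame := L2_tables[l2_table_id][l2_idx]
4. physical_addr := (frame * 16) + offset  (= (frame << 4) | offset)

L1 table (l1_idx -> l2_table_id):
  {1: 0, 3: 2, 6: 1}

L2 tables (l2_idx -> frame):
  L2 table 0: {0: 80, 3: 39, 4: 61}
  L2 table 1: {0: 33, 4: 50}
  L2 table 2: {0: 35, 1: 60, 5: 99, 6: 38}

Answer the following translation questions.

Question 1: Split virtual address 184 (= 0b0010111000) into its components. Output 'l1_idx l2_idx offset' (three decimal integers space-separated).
vaddr = 184 = 0b0010111000
  top 3 bits -> l1_idx = 1
  next 3 bits -> l2_idx = 3
  bottom 4 bits -> offset = 8

Answer: 1 3 8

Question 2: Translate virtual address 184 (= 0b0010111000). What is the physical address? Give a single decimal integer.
vaddr = 184 = 0b0010111000
Split: l1_idx=1, l2_idx=3, offset=8
L1[1] = 0
L2[0][3] = 39
paddr = 39 * 16 + 8 = 632

Answer: 632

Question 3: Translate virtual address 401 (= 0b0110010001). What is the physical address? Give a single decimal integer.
vaddr = 401 = 0b0110010001
Split: l1_idx=3, l2_idx=1, offset=1
L1[3] = 2
L2[2][1] = 60
paddr = 60 * 16 + 1 = 961

Answer: 961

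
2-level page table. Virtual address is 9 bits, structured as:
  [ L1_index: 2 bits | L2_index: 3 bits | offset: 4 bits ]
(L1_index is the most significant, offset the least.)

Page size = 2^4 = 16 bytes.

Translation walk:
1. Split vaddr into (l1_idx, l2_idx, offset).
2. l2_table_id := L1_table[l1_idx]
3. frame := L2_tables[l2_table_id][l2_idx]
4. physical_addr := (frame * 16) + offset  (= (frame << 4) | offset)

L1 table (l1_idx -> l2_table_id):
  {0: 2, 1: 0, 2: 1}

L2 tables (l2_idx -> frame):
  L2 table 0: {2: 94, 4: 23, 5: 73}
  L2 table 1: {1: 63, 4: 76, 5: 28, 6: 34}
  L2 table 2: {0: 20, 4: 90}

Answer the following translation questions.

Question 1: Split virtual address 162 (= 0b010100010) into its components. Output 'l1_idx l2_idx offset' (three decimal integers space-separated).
Answer: 1 2 2

Derivation:
vaddr = 162 = 0b010100010
  top 2 bits -> l1_idx = 1
  next 3 bits -> l2_idx = 2
  bottom 4 bits -> offset = 2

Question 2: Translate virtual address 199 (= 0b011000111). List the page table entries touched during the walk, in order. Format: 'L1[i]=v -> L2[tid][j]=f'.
vaddr = 199 = 0b011000111
Split: l1_idx=1, l2_idx=4, offset=7

Answer: L1[1]=0 -> L2[0][4]=23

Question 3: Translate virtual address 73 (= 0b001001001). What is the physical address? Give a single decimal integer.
vaddr = 73 = 0b001001001
Split: l1_idx=0, l2_idx=4, offset=9
L1[0] = 2
L2[2][4] = 90
paddr = 90 * 16 + 9 = 1449

Answer: 1449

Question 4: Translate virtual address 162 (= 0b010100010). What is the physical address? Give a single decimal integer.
vaddr = 162 = 0b010100010
Split: l1_idx=1, l2_idx=2, offset=2
L1[1] = 0
L2[0][2] = 94
paddr = 94 * 16 + 2 = 1506

Answer: 1506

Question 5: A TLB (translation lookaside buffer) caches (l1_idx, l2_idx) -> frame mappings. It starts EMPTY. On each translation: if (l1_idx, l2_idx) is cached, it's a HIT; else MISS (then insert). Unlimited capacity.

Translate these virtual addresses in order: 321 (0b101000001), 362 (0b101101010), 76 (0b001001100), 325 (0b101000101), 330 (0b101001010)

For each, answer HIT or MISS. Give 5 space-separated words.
Answer: MISS MISS MISS HIT HIT

Derivation:
vaddr=321: (2,4) not in TLB -> MISS, insert
vaddr=362: (2,6) not in TLB -> MISS, insert
vaddr=76: (0,4) not in TLB -> MISS, insert
vaddr=325: (2,4) in TLB -> HIT
vaddr=330: (2,4) in TLB -> HIT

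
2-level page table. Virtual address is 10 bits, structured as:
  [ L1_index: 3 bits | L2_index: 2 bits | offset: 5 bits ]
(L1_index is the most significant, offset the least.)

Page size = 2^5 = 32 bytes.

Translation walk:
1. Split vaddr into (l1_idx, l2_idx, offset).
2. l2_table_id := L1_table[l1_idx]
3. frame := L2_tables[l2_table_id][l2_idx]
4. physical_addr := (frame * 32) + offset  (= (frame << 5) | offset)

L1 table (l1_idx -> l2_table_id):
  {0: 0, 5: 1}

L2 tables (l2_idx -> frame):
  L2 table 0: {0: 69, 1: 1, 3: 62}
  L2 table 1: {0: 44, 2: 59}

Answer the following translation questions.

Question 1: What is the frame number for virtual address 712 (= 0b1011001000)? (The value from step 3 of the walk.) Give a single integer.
vaddr = 712: l1_idx=5, l2_idx=2
L1[5] = 1; L2[1][2] = 59

Answer: 59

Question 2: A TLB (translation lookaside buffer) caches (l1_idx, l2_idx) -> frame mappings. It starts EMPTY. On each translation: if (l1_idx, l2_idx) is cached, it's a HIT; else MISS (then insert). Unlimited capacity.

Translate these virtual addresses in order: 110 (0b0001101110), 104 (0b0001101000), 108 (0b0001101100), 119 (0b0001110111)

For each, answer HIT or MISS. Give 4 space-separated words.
vaddr=110: (0,3) not in TLB -> MISS, insert
vaddr=104: (0,3) in TLB -> HIT
vaddr=108: (0,3) in TLB -> HIT
vaddr=119: (0,3) in TLB -> HIT

Answer: MISS HIT HIT HIT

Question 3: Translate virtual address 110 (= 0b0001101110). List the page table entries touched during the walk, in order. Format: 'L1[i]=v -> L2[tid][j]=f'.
vaddr = 110 = 0b0001101110
Split: l1_idx=0, l2_idx=3, offset=14

Answer: L1[0]=0 -> L2[0][3]=62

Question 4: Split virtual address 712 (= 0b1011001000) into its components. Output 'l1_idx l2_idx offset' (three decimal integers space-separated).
vaddr = 712 = 0b1011001000
  top 3 bits -> l1_idx = 5
  next 2 bits -> l2_idx = 2
  bottom 5 bits -> offset = 8

Answer: 5 2 8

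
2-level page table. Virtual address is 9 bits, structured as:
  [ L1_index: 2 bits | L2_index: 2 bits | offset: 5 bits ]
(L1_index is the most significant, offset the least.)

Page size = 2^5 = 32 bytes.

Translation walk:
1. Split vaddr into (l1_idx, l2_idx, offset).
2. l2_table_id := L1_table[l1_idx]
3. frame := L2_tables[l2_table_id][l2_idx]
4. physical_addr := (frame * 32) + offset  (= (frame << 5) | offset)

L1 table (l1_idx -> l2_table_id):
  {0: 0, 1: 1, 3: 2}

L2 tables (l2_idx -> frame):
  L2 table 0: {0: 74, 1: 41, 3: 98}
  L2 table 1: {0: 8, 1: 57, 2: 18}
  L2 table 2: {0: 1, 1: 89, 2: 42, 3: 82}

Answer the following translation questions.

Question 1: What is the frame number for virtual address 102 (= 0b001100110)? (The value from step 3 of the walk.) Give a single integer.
Answer: 98

Derivation:
vaddr = 102: l1_idx=0, l2_idx=3
L1[0] = 0; L2[0][3] = 98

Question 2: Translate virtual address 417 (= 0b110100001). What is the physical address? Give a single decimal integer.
vaddr = 417 = 0b110100001
Split: l1_idx=3, l2_idx=1, offset=1
L1[3] = 2
L2[2][1] = 89
paddr = 89 * 32 + 1 = 2849

Answer: 2849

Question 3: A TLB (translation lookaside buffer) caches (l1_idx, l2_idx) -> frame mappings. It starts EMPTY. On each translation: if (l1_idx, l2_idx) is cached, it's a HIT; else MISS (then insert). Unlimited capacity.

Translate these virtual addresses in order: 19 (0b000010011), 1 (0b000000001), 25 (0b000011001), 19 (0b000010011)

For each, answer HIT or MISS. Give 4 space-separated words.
Answer: MISS HIT HIT HIT

Derivation:
vaddr=19: (0,0) not in TLB -> MISS, insert
vaddr=1: (0,0) in TLB -> HIT
vaddr=25: (0,0) in TLB -> HIT
vaddr=19: (0,0) in TLB -> HIT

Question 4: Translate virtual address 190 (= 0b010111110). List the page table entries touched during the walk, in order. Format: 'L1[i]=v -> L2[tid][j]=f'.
vaddr = 190 = 0b010111110
Split: l1_idx=1, l2_idx=1, offset=30

Answer: L1[1]=1 -> L2[1][1]=57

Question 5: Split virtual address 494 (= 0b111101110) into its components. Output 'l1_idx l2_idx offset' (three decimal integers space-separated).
Answer: 3 3 14

Derivation:
vaddr = 494 = 0b111101110
  top 2 bits -> l1_idx = 3
  next 2 bits -> l2_idx = 3
  bottom 5 bits -> offset = 14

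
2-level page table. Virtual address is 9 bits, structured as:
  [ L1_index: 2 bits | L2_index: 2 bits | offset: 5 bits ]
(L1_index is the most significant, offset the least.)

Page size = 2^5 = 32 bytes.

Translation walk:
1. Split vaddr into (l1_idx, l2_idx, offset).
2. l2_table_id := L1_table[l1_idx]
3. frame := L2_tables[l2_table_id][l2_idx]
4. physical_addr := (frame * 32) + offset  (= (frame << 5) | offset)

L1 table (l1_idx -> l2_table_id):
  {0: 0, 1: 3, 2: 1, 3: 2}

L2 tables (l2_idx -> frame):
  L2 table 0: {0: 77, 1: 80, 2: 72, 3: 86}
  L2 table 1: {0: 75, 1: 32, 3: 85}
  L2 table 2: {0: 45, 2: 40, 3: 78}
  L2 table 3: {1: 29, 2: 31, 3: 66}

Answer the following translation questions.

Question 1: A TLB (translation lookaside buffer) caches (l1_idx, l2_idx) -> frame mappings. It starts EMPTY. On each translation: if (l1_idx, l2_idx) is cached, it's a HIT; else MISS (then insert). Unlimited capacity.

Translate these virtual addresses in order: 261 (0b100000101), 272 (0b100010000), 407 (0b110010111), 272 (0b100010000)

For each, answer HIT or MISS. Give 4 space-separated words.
Answer: MISS HIT MISS HIT

Derivation:
vaddr=261: (2,0) not in TLB -> MISS, insert
vaddr=272: (2,0) in TLB -> HIT
vaddr=407: (3,0) not in TLB -> MISS, insert
vaddr=272: (2,0) in TLB -> HIT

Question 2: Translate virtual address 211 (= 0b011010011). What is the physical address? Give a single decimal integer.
vaddr = 211 = 0b011010011
Split: l1_idx=1, l2_idx=2, offset=19
L1[1] = 3
L2[3][2] = 31
paddr = 31 * 32 + 19 = 1011

Answer: 1011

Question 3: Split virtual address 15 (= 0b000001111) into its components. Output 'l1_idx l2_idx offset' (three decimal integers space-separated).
vaddr = 15 = 0b000001111
  top 2 bits -> l1_idx = 0
  next 2 bits -> l2_idx = 0
  bottom 5 bits -> offset = 15

Answer: 0 0 15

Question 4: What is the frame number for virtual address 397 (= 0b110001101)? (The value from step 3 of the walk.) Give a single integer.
vaddr = 397: l1_idx=3, l2_idx=0
L1[3] = 2; L2[2][0] = 45

Answer: 45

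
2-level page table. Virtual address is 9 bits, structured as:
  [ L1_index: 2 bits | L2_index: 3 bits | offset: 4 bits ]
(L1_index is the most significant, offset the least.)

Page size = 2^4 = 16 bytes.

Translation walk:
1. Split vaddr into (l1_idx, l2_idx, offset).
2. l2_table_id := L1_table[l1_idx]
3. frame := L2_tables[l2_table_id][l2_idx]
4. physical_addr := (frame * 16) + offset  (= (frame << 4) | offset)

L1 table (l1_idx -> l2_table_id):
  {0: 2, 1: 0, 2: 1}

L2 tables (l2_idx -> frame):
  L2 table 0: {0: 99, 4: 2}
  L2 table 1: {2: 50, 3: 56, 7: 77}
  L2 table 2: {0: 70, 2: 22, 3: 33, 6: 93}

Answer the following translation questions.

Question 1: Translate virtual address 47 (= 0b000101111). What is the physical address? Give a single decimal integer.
Answer: 367

Derivation:
vaddr = 47 = 0b000101111
Split: l1_idx=0, l2_idx=2, offset=15
L1[0] = 2
L2[2][2] = 22
paddr = 22 * 16 + 15 = 367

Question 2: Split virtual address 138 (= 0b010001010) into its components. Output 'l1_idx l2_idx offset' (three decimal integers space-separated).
vaddr = 138 = 0b010001010
  top 2 bits -> l1_idx = 1
  next 3 bits -> l2_idx = 0
  bottom 4 bits -> offset = 10

Answer: 1 0 10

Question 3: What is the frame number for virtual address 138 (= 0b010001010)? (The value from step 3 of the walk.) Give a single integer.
vaddr = 138: l1_idx=1, l2_idx=0
L1[1] = 0; L2[0][0] = 99

Answer: 99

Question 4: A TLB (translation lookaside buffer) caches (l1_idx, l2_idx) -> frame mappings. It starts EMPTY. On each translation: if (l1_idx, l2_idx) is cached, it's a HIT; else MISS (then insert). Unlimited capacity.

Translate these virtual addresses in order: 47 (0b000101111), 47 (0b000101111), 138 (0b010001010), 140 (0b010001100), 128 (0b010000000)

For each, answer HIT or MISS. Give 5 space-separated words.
vaddr=47: (0,2) not in TLB -> MISS, insert
vaddr=47: (0,2) in TLB -> HIT
vaddr=138: (1,0) not in TLB -> MISS, insert
vaddr=140: (1,0) in TLB -> HIT
vaddr=128: (1,0) in TLB -> HIT

Answer: MISS HIT MISS HIT HIT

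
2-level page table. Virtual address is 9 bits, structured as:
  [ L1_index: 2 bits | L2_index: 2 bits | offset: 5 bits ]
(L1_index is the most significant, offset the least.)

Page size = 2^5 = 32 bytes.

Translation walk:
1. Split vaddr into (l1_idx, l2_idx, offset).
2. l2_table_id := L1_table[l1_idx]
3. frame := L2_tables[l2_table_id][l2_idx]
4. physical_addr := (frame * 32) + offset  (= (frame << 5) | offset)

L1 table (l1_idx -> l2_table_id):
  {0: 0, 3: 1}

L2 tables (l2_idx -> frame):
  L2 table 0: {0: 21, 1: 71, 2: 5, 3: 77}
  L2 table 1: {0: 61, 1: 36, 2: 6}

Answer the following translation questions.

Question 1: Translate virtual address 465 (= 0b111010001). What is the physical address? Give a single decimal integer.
vaddr = 465 = 0b111010001
Split: l1_idx=3, l2_idx=2, offset=17
L1[3] = 1
L2[1][2] = 6
paddr = 6 * 32 + 17 = 209

Answer: 209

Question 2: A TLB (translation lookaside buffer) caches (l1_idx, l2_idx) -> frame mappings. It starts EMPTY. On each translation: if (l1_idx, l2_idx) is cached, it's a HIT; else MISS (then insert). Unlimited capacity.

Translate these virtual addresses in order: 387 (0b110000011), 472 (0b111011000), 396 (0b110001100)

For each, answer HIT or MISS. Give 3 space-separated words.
vaddr=387: (3,0) not in TLB -> MISS, insert
vaddr=472: (3,2) not in TLB -> MISS, insert
vaddr=396: (3,0) in TLB -> HIT

Answer: MISS MISS HIT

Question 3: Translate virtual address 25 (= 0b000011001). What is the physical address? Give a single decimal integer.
vaddr = 25 = 0b000011001
Split: l1_idx=0, l2_idx=0, offset=25
L1[0] = 0
L2[0][0] = 21
paddr = 21 * 32 + 25 = 697

Answer: 697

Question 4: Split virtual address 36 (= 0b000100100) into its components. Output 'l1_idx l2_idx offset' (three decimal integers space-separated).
Answer: 0 1 4

Derivation:
vaddr = 36 = 0b000100100
  top 2 bits -> l1_idx = 0
  next 2 bits -> l2_idx = 1
  bottom 5 bits -> offset = 4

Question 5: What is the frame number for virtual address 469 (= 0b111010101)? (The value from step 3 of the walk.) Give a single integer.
vaddr = 469: l1_idx=3, l2_idx=2
L1[3] = 1; L2[1][2] = 6

Answer: 6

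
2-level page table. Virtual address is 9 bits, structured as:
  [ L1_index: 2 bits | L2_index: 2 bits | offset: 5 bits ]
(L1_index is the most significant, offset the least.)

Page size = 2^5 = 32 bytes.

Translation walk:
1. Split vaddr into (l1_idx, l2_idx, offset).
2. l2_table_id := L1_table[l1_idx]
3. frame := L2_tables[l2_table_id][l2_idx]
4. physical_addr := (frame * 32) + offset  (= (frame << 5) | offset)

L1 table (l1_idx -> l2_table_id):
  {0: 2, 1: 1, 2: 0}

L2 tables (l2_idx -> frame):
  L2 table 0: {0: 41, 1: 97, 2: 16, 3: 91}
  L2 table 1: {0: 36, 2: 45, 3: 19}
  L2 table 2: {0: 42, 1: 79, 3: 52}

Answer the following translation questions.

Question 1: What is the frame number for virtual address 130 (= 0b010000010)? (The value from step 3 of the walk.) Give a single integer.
Answer: 36

Derivation:
vaddr = 130: l1_idx=1, l2_idx=0
L1[1] = 1; L2[1][0] = 36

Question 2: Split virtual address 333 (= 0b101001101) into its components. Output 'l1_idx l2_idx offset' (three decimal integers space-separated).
Answer: 2 2 13

Derivation:
vaddr = 333 = 0b101001101
  top 2 bits -> l1_idx = 2
  next 2 bits -> l2_idx = 2
  bottom 5 bits -> offset = 13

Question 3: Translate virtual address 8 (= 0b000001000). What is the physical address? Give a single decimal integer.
Answer: 1352

Derivation:
vaddr = 8 = 0b000001000
Split: l1_idx=0, l2_idx=0, offset=8
L1[0] = 2
L2[2][0] = 42
paddr = 42 * 32 + 8 = 1352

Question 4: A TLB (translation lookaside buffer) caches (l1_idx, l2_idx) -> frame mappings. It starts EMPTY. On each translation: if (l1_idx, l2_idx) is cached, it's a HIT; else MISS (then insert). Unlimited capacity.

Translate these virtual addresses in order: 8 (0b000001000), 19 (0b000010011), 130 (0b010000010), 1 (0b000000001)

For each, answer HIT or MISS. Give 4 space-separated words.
vaddr=8: (0,0) not in TLB -> MISS, insert
vaddr=19: (0,0) in TLB -> HIT
vaddr=130: (1,0) not in TLB -> MISS, insert
vaddr=1: (0,0) in TLB -> HIT

Answer: MISS HIT MISS HIT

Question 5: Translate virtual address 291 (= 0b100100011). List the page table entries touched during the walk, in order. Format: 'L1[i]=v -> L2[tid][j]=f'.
Answer: L1[2]=0 -> L2[0][1]=97

Derivation:
vaddr = 291 = 0b100100011
Split: l1_idx=2, l2_idx=1, offset=3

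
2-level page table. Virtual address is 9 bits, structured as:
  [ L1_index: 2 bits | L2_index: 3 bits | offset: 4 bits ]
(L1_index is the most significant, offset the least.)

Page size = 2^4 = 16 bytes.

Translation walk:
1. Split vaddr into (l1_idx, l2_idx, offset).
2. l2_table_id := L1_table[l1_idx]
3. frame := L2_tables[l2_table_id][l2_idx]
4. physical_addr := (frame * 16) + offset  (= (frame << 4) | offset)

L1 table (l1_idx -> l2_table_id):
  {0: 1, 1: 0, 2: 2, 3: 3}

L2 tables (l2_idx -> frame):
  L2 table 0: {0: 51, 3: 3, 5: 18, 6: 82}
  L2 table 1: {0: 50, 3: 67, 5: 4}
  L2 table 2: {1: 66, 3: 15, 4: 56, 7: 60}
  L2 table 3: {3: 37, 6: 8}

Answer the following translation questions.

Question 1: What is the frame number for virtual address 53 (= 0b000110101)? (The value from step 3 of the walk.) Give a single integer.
vaddr = 53: l1_idx=0, l2_idx=3
L1[0] = 1; L2[1][3] = 67

Answer: 67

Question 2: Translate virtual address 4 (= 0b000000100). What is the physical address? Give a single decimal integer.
Answer: 804

Derivation:
vaddr = 4 = 0b000000100
Split: l1_idx=0, l2_idx=0, offset=4
L1[0] = 1
L2[1][0] = 50
paddr = 50 * 16 + 4 = 804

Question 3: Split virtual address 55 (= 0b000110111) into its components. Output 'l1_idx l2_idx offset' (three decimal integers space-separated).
Answer: 0 3 7

Derivation:
vaddr = 55 = 0b000110111
  top 2 bits -> l1_idx = 0
  next 3 bits -> l2_idx = 3
  bottom 4 bits -> offset = 7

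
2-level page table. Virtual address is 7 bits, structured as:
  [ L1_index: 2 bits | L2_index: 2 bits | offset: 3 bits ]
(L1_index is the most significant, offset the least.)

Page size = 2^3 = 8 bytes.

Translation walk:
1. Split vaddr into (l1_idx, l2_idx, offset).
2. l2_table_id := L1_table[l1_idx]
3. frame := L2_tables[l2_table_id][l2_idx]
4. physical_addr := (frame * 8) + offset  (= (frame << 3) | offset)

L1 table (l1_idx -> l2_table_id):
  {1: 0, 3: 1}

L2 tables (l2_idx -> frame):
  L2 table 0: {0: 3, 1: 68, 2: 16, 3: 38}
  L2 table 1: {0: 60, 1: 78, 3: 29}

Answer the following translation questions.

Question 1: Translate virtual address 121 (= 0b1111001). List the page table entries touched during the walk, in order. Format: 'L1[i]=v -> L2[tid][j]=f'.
Answer: L1[3]=1 -> L2[1][3]=29

Derivation:
vaddr = 121 = 0b1111001
Split: l1_idx=3, l2_idx=3, offset=1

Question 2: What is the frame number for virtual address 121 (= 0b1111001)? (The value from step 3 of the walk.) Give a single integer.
Answer: 29

Derivation:
vaddr = 121: l1_idx=3, l2_idx=3
L1[3] = 1; L2[1][3] = 29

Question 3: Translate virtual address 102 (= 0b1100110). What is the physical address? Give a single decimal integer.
vaddr = 102 = 0b1100110
Split: l1_idx=3, l2_idx=0, offset=6
L1[3] = 1
L2[1][0] = 60
paddr = 60 * 8 + 6 = 486

Answer: 486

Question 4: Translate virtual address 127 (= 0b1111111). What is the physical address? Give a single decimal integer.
Answer: 239

Derivation:
vaddr = 127 = 0b1111111
Split: l1_idx=3, l2_idx=3, offset=7
L1[3] = 1
L2[1][3] = 29
paddr = 29 * 8 + 7 = 239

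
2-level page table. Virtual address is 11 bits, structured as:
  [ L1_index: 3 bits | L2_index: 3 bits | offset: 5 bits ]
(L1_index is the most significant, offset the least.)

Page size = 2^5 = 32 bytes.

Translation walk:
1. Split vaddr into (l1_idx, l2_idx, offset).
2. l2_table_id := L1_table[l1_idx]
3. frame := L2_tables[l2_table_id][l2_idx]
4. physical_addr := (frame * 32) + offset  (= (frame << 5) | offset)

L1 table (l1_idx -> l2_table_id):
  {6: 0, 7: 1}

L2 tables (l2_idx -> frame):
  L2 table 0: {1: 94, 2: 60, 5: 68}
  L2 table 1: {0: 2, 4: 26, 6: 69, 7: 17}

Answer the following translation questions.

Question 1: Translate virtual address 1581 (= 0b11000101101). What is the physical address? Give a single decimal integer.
Answer: 3021

Derivation:
vaddr = 1581 = 0b11000101101
Split: l1_idx=6, l2_idx=1, offset=13
L1[6] = 0
L2[0][1] = 94
paddr = 94 * 32 + 13 = 3021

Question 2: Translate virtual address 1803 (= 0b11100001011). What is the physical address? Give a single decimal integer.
Answer: 75

Derivation:
vaddr = 1803 = 0b11100001011
Split: l1_idx=7, l2_idx=0, offset=11
L1[7] = 1
L2[1][0] = 2
paddr = 2 * 32 + 11 = 75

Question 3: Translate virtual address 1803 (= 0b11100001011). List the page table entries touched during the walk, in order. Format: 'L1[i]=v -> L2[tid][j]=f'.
vaddr = 1803 = 0b11100001011
Split: l1_idx=7, l2_idx=0, offset=11

Answer: L1[7]=1 -> L2[1][0]=2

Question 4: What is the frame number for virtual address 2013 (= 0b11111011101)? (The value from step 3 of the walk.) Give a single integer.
Answer: 69

Derivation:
vaddr = 2013: l1_idx=7, l2_idx=6
L1[7] = 1; L2[1][6] = 69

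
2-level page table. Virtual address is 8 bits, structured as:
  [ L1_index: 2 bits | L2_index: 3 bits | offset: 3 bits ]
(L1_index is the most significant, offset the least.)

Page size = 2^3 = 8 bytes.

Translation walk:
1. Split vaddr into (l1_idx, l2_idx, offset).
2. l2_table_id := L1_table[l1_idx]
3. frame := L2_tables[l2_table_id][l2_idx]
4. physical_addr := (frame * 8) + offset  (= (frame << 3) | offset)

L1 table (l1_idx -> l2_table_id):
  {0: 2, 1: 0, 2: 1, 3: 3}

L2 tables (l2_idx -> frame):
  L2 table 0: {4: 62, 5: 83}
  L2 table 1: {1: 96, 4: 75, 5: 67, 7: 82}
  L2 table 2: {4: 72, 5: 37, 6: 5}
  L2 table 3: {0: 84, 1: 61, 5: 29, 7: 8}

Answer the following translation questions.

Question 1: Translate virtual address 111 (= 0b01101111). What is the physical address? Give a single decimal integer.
Answer: 671

Derivation:
vaddr = 111 = 0b01101111
Split: l1_idx=1, l2_idx=5, offset=7
L1[1] = 0
L2[0][5] = 83
paddr = 83 * 8 + 7 = 671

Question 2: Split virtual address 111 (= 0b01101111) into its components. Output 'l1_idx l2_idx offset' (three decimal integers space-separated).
vaddr = 111 = 0b01101111
  top 2 bits -> l1_idx = 1
  next 3 bits -> l2_idx = 5
  bottom 3 bits -> offset = 7

Answer: 1 5 7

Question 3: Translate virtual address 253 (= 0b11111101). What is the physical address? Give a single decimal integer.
Answer: 69

Derivation:
vaddr = 253 = 0b11111101
Split: l1_idx=3, l2_idx=7, offset=5
L1[3] = 3
L2[3][7] = 8
paddr = 8 * 8 + 5 = 69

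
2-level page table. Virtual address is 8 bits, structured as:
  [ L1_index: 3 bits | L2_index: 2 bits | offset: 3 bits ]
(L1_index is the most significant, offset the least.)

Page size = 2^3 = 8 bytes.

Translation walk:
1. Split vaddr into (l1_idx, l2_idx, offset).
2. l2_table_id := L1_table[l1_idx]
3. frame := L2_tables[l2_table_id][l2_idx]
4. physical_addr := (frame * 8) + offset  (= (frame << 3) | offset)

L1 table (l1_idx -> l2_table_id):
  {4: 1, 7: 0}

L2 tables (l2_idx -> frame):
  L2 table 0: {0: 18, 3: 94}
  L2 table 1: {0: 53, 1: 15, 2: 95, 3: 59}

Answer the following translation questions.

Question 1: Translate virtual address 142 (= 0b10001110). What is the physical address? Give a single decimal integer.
Answer: 126

Derivation:
vaddr = 142 = 0b10001110
Split: l1_idx=4, l2_idx=1, offset=6
L1[4] = 1
L2[1][1] = 15
paddr = 15 * 8 + 6 = 126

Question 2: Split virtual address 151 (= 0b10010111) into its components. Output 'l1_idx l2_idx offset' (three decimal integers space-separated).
vaddr = 151 = 0b10010111
  top 3 bits -> l1_idx = 4
  next 2 bits -> l2_idx = 2
  bottom 3 bits -> offset = 7

Answer: 4 2 7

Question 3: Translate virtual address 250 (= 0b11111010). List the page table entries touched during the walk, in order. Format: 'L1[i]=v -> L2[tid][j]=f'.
vaddr = 250 = 0b11111010
Split: l1_idx=7, l2_idx=3, offset=2

Answer: L1[7]=0 -> L2[0][3]=94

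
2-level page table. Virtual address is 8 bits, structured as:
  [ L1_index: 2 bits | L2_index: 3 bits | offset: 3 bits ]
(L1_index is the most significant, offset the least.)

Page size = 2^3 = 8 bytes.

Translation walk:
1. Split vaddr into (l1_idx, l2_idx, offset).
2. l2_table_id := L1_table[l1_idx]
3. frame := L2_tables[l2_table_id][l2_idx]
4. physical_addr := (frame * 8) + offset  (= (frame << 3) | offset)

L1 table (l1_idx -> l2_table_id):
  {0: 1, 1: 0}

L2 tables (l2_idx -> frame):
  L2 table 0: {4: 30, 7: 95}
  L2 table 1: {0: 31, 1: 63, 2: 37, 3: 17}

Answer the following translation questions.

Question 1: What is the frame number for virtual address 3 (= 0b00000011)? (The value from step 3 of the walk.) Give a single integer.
vaddr = 3: l1_idx=0, l2_idx=0
L1[0] = 1; L2[1][0] = 31

Answer: 31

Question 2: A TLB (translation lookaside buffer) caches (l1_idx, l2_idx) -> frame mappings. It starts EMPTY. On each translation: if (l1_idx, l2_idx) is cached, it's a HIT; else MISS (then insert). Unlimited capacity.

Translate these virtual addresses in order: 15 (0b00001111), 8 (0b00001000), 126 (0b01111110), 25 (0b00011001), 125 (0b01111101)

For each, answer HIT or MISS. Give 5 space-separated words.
vaddr=15: (0,1) not in TLB -> MISS, insert
vaddr=8: (0,1) in TLB -> HIT
vaddr=126: (1,7) not in TLB -> MISS, insert
vaddr=25: (0,3) not in TLB -> MISS, insert
vaddr=125: (1,7) in TLB -> HIT

Answer: MISS HIT MISS MISS HIT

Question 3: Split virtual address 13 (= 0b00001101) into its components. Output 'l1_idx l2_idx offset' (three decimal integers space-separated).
vaddr = 13 = 0b00001101
  top 2 bits -> l1_idx = 0
  next 3 bits -> l2_idx = 1
  bottom 3 bits -> offset = 5

Answer: 0 1 5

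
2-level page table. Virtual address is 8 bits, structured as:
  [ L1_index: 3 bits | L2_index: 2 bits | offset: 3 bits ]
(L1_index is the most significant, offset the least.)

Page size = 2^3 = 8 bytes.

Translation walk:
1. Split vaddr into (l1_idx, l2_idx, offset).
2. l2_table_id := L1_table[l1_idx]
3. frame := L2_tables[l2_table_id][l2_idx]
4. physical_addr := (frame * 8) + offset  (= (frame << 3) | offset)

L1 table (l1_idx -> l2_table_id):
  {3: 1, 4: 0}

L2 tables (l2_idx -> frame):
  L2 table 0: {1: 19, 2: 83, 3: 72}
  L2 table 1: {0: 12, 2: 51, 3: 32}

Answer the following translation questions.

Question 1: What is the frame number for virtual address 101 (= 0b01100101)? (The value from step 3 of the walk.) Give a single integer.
Answer: 12

Derivation:
vaddr = 101: l1_idx=3, l2_idx=0
L1[3] = 1; L2[1][0] = 12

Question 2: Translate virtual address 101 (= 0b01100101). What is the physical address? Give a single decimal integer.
Answer: 101

Derivation:
vaddr = 101 = 0b01100101
Split: l1_idx=3, l2_idx=0, offset=5
L1[3] = 1
L2[1][0] = 12
paddr = 12 * 8 + 5 = 101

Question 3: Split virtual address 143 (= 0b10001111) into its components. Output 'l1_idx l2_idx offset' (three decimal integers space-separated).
vaddr = 143 = 0b10001111
  top 3 bits -> l1_idx = 4
  next 2 bits -> l2_idx = 1
  bottom 3 bits -> offset = 7

Answer: 4 1 7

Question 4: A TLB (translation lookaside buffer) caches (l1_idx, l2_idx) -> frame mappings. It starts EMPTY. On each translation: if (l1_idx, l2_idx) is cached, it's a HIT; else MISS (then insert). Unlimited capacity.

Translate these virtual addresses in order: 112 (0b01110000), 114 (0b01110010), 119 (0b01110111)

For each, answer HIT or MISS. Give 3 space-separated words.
Answer: MISS HIT HIT

Derivation:
vaddr=112: (3,2) not in TLB -> MISS, insert
vaddr=114: (3,2) in TLB -> HIT
vaddr=119: (3,2) in TLB -> HIT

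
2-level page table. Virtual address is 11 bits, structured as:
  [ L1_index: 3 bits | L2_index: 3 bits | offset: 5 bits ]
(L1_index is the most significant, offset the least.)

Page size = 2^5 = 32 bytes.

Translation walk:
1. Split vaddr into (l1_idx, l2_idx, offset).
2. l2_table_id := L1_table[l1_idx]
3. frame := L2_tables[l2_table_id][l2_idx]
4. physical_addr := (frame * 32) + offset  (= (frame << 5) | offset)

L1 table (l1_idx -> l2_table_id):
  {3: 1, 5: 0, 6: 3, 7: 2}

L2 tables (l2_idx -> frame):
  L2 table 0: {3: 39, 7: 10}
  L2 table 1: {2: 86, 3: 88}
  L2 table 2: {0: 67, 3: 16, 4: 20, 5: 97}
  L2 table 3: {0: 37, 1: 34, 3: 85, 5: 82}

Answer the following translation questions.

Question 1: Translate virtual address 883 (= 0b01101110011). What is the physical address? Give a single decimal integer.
vaddr = 883 = 0b01101110011
Split: l1_idx=3, l2_idx=3, offset=19
L1[3] = 1
L2[1][3] = 88
paddr = 88 * 32 + 19 = 2835

Answer: 2835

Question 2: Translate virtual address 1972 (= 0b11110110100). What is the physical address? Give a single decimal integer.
Answer: 3124

Derivation:
vaddr = 1972 = 0b11110110100
Split: l1_idx=7, l2_idx=5, offset=20
L1[7] = 2
L2[2][5] = 97
paddr = 97 * 32 + 20 = 3124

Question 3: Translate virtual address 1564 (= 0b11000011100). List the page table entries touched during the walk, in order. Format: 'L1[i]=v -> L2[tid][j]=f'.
Answer: L1[6]=3 -> L2[3][0]=37

Derivation:
vaddr = 1564 = 0b11000011100
Split: l1_idx=6, l2_idx=0, offset=28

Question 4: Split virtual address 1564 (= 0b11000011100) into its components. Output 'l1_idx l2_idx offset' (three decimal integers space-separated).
vaddr = 1564 = 0b11000011100
  top 3 bits -> l1_idx = 6
  next 3 bits -> l2_idx = 0
  bottom 5 bits -> offset = 28

Answer: 6 0 28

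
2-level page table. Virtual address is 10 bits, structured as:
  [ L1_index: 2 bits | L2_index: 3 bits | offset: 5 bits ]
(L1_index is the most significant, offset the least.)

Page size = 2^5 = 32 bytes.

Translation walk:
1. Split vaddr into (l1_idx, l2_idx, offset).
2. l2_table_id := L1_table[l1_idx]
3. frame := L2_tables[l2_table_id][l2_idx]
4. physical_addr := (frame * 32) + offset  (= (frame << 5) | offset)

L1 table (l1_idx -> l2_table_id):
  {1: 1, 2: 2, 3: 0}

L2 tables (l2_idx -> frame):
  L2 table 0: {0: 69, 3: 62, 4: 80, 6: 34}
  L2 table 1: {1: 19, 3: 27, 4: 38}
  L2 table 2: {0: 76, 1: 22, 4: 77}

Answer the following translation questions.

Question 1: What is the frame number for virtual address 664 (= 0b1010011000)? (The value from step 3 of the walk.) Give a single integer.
Answer: 77

Derivation:
vaddr = 664: l1_idx=2, l2_idx=4
L1[2] = 2; L2[2][4] = 77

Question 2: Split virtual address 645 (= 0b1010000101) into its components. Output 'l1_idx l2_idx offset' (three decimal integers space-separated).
Answer: 2 4 5

Derivation:
vaddr = 645 = 0b1010000101
  top 2 bits -> l1_idx = 2
  next 3 bits -> l2_idx = 4
  bottom 5 bits -> offset = 5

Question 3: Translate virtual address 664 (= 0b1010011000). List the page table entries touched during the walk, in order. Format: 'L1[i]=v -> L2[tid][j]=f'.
vaddr = 664 = 0b1010011000
Split: l1_idx=2, l2_idx=4, offset=24

Answer: L1[2]=2 -> L2[2][4]=77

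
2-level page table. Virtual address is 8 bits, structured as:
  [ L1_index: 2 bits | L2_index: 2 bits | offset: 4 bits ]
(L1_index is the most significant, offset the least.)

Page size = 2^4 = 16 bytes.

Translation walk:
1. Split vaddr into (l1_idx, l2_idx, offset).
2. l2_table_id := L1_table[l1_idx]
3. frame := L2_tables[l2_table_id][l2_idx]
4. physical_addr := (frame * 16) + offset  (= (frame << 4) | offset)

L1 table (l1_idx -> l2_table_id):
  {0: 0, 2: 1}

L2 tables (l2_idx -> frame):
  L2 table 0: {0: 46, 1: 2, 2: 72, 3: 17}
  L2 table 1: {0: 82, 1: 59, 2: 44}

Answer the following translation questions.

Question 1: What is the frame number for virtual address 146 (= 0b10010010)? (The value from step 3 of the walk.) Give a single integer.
vaddr = 146: l1_idx=2, l2_idx=1
L1[2] = 1; L2[1][1] = 59

Answer: 59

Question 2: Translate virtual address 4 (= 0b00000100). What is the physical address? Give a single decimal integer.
vaddr = 4 = 0b00000100
Split: l1_idx=0, l2_idx=0, offset=4
L1[0] = 0
L2[0][0] = 46
paddr = 46 * 16 + 4 = 740

Answer: 740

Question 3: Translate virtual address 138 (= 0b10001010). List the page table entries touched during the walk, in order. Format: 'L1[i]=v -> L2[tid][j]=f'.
vaddr = 138 = 0b10001010
Split: l1_idx=2, l2_idx=0, offset=10

Answer: L1[2]=1 -> L2[1][0]=82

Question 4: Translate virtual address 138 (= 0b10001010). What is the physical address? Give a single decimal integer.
vaddr = 138 = 0b10001010
Split: l1_idx=2, l2_idx=0, offset=10
L1[2] = 1
L2[1][0] = 82
paddr = 82 * 16 + 10 = 1322

Answer: 1322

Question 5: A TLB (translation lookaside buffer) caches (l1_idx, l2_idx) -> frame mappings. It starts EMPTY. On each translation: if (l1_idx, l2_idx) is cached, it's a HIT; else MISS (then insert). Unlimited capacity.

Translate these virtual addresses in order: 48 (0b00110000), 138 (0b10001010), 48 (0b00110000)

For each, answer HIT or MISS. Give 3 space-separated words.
Answer: MISS MISS HIT

Derivation:
vaddr=48: (0,3) not in TLB -> MISS, insert
vaddr=138: (2,0) not in TLB -> MISS, insert
vaddr=48: (0,3) in TLB -> HIT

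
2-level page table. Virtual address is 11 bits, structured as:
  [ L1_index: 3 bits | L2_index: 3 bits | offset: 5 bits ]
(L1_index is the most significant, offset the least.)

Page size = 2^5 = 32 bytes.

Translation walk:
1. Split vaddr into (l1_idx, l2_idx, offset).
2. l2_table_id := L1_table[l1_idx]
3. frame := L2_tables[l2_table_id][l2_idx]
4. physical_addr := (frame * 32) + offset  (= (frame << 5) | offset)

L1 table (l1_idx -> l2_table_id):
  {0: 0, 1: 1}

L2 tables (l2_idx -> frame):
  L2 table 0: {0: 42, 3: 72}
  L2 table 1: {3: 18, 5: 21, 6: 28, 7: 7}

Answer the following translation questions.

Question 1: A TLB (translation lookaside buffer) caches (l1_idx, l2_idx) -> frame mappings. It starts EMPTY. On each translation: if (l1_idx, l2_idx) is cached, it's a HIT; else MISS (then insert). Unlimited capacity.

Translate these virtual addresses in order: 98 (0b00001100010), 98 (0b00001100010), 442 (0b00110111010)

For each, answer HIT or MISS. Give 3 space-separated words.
vaddr=98: (0,3) not in TLB -> MISS, insert
vaddr=98: (0,3) in TLB -> HIT
vaddr=442: (1,5) not in TLB -> MISS, insert

Answer: MISS HIT MISS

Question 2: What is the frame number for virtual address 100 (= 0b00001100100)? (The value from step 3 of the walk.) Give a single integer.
vaddr = 100: l1_idx=0, l2_idx=3
L1[0] = 0; L2[0][3] = 72

Answer: 72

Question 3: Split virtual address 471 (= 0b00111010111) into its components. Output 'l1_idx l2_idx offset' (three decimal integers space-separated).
vaddr = 471 = 0b00111010111
  top 3 bits -> l1_idx = 1
  next 3 bits -> l2_idx = 6
  bottom 5 bits -> offset = 23

Answer: 1 6 23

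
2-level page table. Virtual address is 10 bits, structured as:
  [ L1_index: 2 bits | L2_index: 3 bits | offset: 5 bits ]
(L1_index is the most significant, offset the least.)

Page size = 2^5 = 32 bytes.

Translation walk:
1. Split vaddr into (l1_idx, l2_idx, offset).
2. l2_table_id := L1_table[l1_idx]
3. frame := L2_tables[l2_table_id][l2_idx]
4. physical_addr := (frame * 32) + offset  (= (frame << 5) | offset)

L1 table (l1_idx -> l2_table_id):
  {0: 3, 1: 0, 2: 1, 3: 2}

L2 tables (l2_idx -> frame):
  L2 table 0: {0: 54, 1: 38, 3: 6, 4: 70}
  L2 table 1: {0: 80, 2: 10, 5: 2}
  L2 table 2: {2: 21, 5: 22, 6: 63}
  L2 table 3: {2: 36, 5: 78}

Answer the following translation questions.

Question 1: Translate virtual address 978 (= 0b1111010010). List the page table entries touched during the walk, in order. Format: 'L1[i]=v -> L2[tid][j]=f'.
vaddr = 978 = 0b1111010010
Split: l1_idx=3, l2_idx=6, offset=18

Answer: L1[3]=2 -> L2[2][6]=63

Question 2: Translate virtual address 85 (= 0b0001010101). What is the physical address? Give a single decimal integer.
vaddr = 85 = 0b0001010101
Split: l1_idx=0, l2_idx=2, offset=21
L1[0] = 3
L2[3][2] = 36
paddr = 36 * 32 + 21 = 1173

Answer: 1173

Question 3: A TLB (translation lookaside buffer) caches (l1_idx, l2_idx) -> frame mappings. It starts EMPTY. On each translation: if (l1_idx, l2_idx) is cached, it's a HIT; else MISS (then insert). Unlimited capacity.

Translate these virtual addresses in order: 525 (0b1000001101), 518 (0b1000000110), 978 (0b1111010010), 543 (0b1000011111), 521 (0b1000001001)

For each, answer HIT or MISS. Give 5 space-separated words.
Answer: MISS HIT MISS HIT HIT

Derivation:
vaddr=525: (2,0) not in TLB -> MISS, insert
vaddr=518: (2,0) in TLB -> HIT
vaddr=978: (3,6) not in TLB -> MISS, insert
vaddr=543: (2,0) in TLB -> HIT
vaddr=521: (2,0) in TLB -> HIT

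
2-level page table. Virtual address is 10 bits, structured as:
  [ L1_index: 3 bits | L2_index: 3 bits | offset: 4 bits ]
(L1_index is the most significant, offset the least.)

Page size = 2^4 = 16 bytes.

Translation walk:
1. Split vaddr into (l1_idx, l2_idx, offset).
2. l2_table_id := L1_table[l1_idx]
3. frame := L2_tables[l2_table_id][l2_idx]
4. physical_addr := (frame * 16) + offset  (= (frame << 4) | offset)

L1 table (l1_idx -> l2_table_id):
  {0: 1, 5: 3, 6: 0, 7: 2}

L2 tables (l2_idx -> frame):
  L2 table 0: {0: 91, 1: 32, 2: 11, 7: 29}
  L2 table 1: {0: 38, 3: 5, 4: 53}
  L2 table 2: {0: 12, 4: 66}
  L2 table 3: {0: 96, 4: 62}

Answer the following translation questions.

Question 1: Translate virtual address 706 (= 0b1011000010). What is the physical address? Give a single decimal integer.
Answer: 994

Derivation:
vaddr = 706 = 0b1011000010
Split: l1_idx=5, l2_idx=4, offset=2
L1[5] = 3
L2[3][4] = 62
paddr = 62 * 16 + 2 = 994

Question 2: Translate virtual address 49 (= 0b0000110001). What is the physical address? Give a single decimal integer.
vaddr = 49 = 0b0000110001
Split: l1_idx=0, l2_idx=3, offset=1
L1[0] = 1
L2[1][3] = 5
paddr = 5 * 16 + 1 = 81

Answer: 81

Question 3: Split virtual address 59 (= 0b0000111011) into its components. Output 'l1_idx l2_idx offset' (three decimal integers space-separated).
vaddr = 59 = 0b0000111011
  top 3 bits -> l1_idx = 0
  next 3 bits -> l2_idx = 3
  bottom 4 bits -> offset = 11

Answer: 0 3 11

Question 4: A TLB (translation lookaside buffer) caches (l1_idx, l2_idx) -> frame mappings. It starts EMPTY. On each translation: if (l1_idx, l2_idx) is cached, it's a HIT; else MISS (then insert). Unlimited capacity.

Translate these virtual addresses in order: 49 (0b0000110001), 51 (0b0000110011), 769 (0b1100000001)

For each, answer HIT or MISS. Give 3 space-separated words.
Answer: MISS HIT MISS

Derivation:
vaddr=49: (0,3) not in TLB -> MISS, insert
vaddr=51: (0,3) in TLB -> HIT
vaddr=769: (6,0) not in TLB -> MISS, insert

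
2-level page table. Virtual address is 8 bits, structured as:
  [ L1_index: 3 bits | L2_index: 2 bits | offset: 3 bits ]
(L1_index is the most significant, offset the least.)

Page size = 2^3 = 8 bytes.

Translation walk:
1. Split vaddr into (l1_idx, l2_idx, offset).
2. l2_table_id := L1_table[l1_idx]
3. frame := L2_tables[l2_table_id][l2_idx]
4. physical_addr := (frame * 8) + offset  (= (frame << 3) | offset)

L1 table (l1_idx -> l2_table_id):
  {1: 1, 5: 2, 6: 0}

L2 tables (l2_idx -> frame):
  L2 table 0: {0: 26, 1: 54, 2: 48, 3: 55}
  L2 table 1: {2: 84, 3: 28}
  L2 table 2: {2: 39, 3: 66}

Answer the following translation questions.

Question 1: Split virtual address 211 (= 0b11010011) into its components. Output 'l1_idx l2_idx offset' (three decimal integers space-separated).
Answer: 6 2 3

Derivation:
vaddr = 211 = 0b11010011
  top 3 bits -> l1_idx = 6
  next 2 bits -> l2_idx = 2
  bottom 3 bits -> offset = 3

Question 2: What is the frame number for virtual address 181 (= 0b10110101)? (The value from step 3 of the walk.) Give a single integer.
Answer: 39

Derivation:
vaddr = 181: l1_idx=5, l2_idx=2
L1[5] = 2; L2[2][2] = 39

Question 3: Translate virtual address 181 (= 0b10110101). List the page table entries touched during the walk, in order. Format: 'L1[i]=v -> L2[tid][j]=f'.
Answer: L1[5]=2 -> L2[2][2]=39

Derivation:
vaddr = 181 = 0b10110101
Split: l1_idx=5, l2_idx=2, offset=5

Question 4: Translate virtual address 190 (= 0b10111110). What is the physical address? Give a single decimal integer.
vaddr = 190 = 0b10111110
Split: l1_idx=5, l2_idx=3, offset=6
L1[5] = 2
L2[2][3] = 66
paddr = 66 * 8 + 6 = 534

Answer: 534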